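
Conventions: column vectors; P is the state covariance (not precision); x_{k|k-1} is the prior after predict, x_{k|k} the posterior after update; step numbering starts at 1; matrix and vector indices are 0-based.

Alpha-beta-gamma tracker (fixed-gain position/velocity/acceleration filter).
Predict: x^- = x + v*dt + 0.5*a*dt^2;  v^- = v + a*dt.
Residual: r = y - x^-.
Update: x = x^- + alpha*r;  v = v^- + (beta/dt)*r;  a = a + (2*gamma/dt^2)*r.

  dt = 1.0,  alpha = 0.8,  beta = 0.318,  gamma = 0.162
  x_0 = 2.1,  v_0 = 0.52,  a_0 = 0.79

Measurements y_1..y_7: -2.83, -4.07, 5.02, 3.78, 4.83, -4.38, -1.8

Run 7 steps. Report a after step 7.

step 1: x_pred=3.0150  r=-5.8450  x^+=-1.6610  v^+=-0.5487  a^+=-1.1038
step 2: x_pred=-2.7616  r=-1.3084  x^+=-3.8083  v^+=-2.0686  a^+=-1.5277
step 3: x_pred=-6.6407  r=11.6607  x^+=2.6879  v^+=0.1118  a^+=2.2504
step 4: x_pred=3.9249  r=-0.1449  x^+=3.8090  v^+=2.3162  a^+=2.2034
step 5: x_pred=7.2268  r=-2.3968  x^+=5.3094  v^+=3.7574  a^+=1.4269
step 6: x_pred=9.7802  r=-14.1602  x^+=-1.5480  v^+=0.6813  a^+=-3.1610
step 7: x_pred=-2.4472  r=0.6472  x^+=-1.9294  v^+=-2.2739  a^+=-2.9514

a_post = -2.9514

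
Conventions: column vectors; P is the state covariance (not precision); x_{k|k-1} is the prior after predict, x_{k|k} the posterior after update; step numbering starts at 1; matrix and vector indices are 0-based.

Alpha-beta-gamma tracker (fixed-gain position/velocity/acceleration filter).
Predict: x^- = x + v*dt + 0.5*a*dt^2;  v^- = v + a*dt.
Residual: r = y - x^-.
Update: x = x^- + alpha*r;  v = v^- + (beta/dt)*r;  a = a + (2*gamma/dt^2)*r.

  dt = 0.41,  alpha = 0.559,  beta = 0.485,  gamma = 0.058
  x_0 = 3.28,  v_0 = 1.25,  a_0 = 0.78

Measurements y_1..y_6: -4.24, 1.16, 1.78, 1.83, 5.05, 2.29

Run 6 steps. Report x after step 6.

x_post = 4.6303

step 1: x_pred=3.8581  r=-8.0981  x^+=-0.6688  v^+=-8.0096  a^+=-4.8082
step 2: x_pred=-4.3568  r=5.5168  x^+=-1.2729  v^+=-3.4550  a^+=-1.0012
step 3: x_pred=-2.7736  r=4.5536  x^+=-0.2281  v^+=1.5211  a^+=2.1411
step 4: x_pred=0.5755  r=1.2545  x^+=1.2768  v^+=3.8830  a^+=3.0068
step 5: x_pred=3.1215  r=1.9285  x^+=4.1995  v^+=7.3970  a^+=4.3376
step 6: x_pred=7.5969  r=-5.3069  x^+=4.6303  v^+=2.8978  a^+=0.6755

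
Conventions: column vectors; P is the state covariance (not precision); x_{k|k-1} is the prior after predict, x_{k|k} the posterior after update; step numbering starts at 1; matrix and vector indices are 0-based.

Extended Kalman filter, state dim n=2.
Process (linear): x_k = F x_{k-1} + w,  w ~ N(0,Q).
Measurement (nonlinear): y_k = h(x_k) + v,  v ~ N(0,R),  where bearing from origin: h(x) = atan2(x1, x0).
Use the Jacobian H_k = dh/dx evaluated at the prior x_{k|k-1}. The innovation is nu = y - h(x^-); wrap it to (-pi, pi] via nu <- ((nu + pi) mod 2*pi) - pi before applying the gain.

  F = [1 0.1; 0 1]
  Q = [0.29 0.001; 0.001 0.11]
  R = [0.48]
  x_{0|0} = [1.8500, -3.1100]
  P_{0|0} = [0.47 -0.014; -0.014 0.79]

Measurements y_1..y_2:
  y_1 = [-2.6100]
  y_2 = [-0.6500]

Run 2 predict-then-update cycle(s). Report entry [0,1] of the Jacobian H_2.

H_jac[0,1] = 0.0507

step 1: x^-=[1.5390, -3.1100]  P^-=[0.7651 0.0660; 0.0660 0.9000]  H_jac=[0.2583 0.1278]  S=[0.5501]  K=[0.3746; 0.2401]  nu=[-1.4987]  x^+=[0.9776, -3.4699]  P^+=[0.6879 0.0165; 0.0165 0.8683]
step 2: x^-=[0.6306, -3.4699]  P^-=[0.9899 0.1044; 0.1044 0.9783]  H_jac=[0.2790 0.0507]  S=[0.5625]  K=[0.5004; 0.1399]  nu=[0.7410]  x^+=[1.0014, -3.3662]  P^+=[0.8491 0.0650; 0.0650 0.9673]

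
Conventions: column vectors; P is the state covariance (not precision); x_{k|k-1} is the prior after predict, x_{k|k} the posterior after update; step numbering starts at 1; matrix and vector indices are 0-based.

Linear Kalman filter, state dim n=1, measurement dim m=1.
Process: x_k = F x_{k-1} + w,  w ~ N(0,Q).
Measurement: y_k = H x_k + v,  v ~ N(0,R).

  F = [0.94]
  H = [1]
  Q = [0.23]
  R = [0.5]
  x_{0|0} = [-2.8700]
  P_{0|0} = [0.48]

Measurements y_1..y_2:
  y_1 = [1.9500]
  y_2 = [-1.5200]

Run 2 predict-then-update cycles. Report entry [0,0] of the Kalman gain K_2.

step 1: x^-=[-2.6978]  P^-=[0.6541]  S=[1.1541]  K=[0.5668]  nu=[4.6478]  x^+=[-0.0636]  P^+=[0.2834]
step 2: x^-=[-0.0597]  P^-=[0.4804]  S=[0.9804]  K=[0.4900]  nu=[-1.4603]  x^+=[-0.7753]  P^+=[0.2450]

K[0,0] = 0.4900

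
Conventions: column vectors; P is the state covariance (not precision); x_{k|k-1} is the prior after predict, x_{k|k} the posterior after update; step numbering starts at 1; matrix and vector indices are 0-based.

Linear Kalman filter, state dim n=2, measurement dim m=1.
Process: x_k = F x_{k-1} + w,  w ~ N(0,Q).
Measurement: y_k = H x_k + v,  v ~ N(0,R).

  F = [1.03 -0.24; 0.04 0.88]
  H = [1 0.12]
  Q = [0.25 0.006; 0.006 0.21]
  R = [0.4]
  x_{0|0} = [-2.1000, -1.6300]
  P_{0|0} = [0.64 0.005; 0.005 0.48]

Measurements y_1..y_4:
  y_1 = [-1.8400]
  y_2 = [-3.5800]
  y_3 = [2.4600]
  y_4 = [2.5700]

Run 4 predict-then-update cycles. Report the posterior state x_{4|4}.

x_post = [2.1226, -1.9160]

step 1: x^-=[-1.7718, -1.5184]  P^-=[0.9542 -0.0645; -0.0645 0.5831]  S=[1.3471]  K=[0.7026; 0.0040]  nu=[0.1140]  x^+=[-1.6917, -1.5179]  P^+=[0.2892 -0.0684; -0.0684 0.5831]
step 2: x^-=[-1.3781, -1.4035]  P^-=[0.6242 -0.1665; -0.1665 0.6572]  S=[0.9937]  K=[0.6081; -0.0882]  nu=[-2.0334]  x^+=[-2.6146, -1.2241]  P^+=[0.2568 -0.1132; -0.1132 0.6494]
step 3: x^-=[-2.3993, -1.1818]  P^-=[0.6158 -0.2221; -0.2221 0.7054]  S=[0.9727]  K=[0.6057; -0.1413]  nu=[5.0011]  x^+=[0.6300, -1.8886]  P^+=[0.2590 -0.1388; -0.1388 0.6859]
step 4: x^-=[1.1022, -1.6368]  P^-=[0.6329 -0.2527; -0.2527 0.7318]  S=[0.9828]  K=[0.6131; -0.1678]  nu=[1.6642]  x^+=[2.1226, -1.9160]  P^+=[0.2634 -0.1516; -0.1516 0.7042]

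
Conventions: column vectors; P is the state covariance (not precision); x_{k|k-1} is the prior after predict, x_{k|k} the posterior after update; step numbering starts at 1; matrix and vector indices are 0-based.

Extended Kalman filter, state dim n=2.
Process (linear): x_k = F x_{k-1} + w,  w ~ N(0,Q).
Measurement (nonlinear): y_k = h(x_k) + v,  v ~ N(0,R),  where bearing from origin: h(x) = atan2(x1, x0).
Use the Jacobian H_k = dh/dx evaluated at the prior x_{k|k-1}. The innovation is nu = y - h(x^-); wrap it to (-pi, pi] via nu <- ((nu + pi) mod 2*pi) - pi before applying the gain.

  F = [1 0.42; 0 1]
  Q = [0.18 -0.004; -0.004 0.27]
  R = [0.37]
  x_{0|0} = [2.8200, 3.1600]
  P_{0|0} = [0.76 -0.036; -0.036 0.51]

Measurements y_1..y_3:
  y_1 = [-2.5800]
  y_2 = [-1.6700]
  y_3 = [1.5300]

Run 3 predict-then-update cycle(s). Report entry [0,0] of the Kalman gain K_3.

K[0,0] = -0.0482

step 1: x^-=[4.1472, 3.1600]  P^-=[0.9997 0.1742; 0.1742 0.7800]  H_jac=[-0.1162 0.1526]  S=[0.3955]  K=[-0.2266; 0.2497]  nu=[3.0521]  x^+=[3.4555, 3.9220]  P^+=[0.9794 0.1966; 0.1966 0.7553]
step 2: x^-=[5.1027, 3.9220]  P^-=[1.4578 0.5098; 0.5098 1.0253]  H_jac=[-0.0947 0.1232]  S=[0.3867]  K=[-0.1945; 0.2018]  nu=[-2.3253]  x^+=[5.5550, 3.4528]  P^+=[1.4431 0.5250; 0.5250 1.0096]
step 3: x^-=[7.0052, 3.4528]  P^-=[2.2422 0.9450; 0.9450 1.2796]  H_jac=[-0.0566 0.1148]  S=[0.3818]  K=[-0.0482; 0.2448]  nu=[1.0721]  x^+=[6.9536, 3.7153]  P^+=[2.2414 0.9495; 0.9495 1.2567]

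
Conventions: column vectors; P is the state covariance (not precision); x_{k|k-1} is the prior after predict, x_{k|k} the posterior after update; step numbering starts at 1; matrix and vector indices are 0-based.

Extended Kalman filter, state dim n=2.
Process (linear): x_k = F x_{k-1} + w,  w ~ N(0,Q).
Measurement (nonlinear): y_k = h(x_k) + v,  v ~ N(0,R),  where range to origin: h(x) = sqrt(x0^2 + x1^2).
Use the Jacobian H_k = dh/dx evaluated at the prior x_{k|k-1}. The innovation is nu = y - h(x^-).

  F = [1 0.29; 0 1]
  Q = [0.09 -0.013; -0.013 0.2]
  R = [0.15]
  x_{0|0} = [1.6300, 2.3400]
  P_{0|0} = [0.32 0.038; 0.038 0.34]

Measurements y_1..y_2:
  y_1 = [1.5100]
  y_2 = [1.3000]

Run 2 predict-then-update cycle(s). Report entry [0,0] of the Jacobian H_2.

step 1: x^-=[2.3086, 2.3400]  P^-=[0.4606 0.1236; 0.1236 0.5400]  H_jac=[0.7023 0.7119]  S=[0.7744]  K=[0.5313; 0.6085]  nu=[-1.7771]  x^+=[1.3643, 1.2587]  P^+=[0.2420 -0.1268; -0.1268 0.2533]
step 2: x^-=[1.7293, 1.2587]  P^-=[0.2798 -0.0663; -0.0663 0.4533]  H_jac=[0.8085 0.5885]  S=[0.4267]  K=[0.4386; 0.4994]  nu=[-0.8389]  x^+=[1.3614, 0.8397]  P^+=[0.1977 -0.1598; -0.1598 0.3468]

H_jac[0,0] = 0.8085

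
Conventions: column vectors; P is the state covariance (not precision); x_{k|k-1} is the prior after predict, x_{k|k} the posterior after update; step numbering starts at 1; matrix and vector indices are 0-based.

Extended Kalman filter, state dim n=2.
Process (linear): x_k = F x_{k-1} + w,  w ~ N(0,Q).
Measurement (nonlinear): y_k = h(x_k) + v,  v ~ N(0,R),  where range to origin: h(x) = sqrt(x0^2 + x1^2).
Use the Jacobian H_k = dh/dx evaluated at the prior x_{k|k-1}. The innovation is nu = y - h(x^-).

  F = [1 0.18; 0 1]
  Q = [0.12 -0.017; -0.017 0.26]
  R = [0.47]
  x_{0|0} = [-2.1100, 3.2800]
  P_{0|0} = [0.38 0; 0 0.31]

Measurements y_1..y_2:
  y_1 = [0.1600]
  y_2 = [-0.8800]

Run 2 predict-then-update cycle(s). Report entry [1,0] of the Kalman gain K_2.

step 1: x^-=[-1.5196, 3.2800]  P^-=[0.5100 0.0388; 0.0388 0.5700]  H_jac=[-0.4204 0.9074]  S=[0.9998]  K=[-0.1792; 0.5010]  nu=[-3.4549]  x^+=[-0.9004, 1.5492]  P^+=[0.4779 0.1286; 0.1286 0.3191]
step 2: x^-=[-0.6215, 1.5492]  P^-=[0.6545 0.1690; 0.1690 0.5791]  H_jac=[-0.3723 0.9281]  S=[0.9427]  K=[-0.0921; 0.5033]  nu=[-2.5492]  x^+=[-0.3866, 0.2661]  P^+=[0.6465 0.2127; 0.2127 0.3402]

K[1,0] = 0.5033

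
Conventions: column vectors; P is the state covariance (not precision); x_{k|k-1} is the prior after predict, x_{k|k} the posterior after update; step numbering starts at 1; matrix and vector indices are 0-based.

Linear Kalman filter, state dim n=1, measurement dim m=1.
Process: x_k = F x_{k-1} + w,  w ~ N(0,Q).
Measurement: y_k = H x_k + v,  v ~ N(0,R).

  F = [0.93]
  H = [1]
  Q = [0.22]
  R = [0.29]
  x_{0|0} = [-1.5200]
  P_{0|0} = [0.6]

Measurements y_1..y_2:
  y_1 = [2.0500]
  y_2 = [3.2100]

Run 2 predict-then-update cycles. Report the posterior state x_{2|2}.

x_post = [2.2808]

step 1: x^-=[-1.4136]  P^-=[0.7389]  S=[1.0289]  K=[0.7182]  nu=[3.4636]  x^+=[1.0738]  P^+=[0.2083]
step 2: x^-=[0.9986]  P^-=[0.4001]  S=[0.6901]  K=[0.5798]  nu=[2.2114]  x^+=[2.2808]  P^+=[0.1681]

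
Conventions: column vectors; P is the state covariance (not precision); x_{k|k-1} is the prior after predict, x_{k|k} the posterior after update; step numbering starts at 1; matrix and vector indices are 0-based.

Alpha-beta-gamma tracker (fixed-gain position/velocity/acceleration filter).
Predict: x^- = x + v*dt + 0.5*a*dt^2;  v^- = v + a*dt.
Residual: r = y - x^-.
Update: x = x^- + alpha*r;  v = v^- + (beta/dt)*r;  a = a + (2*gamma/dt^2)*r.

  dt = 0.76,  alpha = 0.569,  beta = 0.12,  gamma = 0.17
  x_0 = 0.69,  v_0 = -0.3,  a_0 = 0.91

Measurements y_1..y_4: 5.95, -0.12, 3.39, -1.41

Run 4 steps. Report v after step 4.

step 1: x_pred=0.7248  r=5.2252  x^+=3.6979  v^+=1.2166  a^+=3.9858
step 2: x_pred=5.7737  r=-5.8937  x^+=2.4202  v^+=3.3152  a^+=0.5165
step 3: x_pred=5.0889  r=-1.6989  x^+=4.1222  v^+=3.4395  a^+=-0.4836
step 4: x_pred=6.5966  r=-8.0066  x^+=2.0409  v^+=1.8078  a^+=-5.1966

v_post = 1.8078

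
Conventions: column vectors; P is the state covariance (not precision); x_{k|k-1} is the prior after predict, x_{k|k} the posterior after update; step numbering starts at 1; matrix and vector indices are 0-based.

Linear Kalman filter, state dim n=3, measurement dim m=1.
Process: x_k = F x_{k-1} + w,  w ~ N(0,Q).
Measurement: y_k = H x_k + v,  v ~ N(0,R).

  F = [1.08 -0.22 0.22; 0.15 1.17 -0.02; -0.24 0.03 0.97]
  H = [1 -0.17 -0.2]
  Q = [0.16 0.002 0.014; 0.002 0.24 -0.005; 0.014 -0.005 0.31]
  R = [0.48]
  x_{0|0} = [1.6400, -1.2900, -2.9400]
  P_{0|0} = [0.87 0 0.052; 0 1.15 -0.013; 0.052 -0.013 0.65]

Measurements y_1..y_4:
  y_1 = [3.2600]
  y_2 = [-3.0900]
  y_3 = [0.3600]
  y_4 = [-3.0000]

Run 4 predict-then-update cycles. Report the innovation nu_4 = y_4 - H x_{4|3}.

step 1: x^-=[1.4082, -1.2045, -3.2841]  P^-=[1.2879 -0.1587 -0.0260; -0.1587 1.8344 -0.0155; -0.0260 -0.0155 0.9478]  S=[1.9221]  K=[0.6868; -0.2432; -0.1108]  nu=[0.9902]  x^+=[2.0883, -1.4453, -3.3938]  P^+=[0.3813 0.1623 0.1202; 0.1623 1.7207 -0.0673; 0.1202 -0.0673 0.9242]
step 2: x^-=[1.8267, -1.3099, -3.8365]  P^-=[0.7193 -0.1997 0.2484; -0.1997 2.6638 -0.0793; 0.2484 -0.0793 1.1408]  S=[1.2850]  K=[0.5475; -0.4954; 0.0262]  nu=[-5.9066]  x^+=[-1.4072, 1.6165, -3.9914]  P^+=[0.3341 0.1489 0.2299; 0.1489 2.3483 -0.0626; 0.2299 -0.0626 1.1400]
step 3: x^-=[-2.7535, 1.7601, -3.4855]  P^-=[0.7631 -0.3839 0.4095; -0.3839 3.5164 -0.0343; 0.4095 -0.0343 1.2911]  S=[1.3607]  K=[0.5486; -0.7164; 0.1155]  nu=[2.7156]  x^+=[-1.2638, -0.1854, -3.1718]  P^+=[0.3536 0.1508 0.3233; 0.1508 2.8180 0.0782; 0.3233 0.0782 1.2729]
step 4: x^-=[-2.0219, -0.3431, -2.7789]  P^-=[0.8449 -0.4619 0.4937; -0.4619 4.1534 0.1522; 0.4937 0.1522 1.3825]  S=[1.4701]  K=[0.5609; -0.8152; 0.1302]  nu=[-1.5922]  x^+=[-2.9150, 0.9549, -2.9862]  P^+=[0.3823 0.2103 0.3864; 0.2103 3.1765 0.3082; 0.3864 0.3082 1.3576]

innov = [-1.5922]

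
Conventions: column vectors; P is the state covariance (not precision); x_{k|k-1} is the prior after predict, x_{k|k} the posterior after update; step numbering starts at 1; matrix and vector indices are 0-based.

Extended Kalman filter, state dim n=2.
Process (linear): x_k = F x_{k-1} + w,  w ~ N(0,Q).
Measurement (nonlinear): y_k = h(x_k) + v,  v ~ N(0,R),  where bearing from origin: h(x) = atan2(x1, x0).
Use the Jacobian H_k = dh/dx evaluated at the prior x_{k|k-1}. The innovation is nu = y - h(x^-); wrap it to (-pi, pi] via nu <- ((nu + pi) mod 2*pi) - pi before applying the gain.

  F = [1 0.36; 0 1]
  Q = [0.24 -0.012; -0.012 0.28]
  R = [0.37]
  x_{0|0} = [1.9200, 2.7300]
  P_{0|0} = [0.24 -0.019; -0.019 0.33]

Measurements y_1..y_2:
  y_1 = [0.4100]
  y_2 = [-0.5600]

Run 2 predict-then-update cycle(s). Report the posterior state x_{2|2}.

x_post = [4.0682, 2.3095]

step 1: x^-=[2.9028, 2.7300]  P^-=[0.5091 0.0878; 0.0878 0.6100]  H_jac=[-0.1719 0.1828]  S=[0.3999]  K=[-0.1787; 0.2411]  nu=[-0.3447]  x^+=[2.9644, 2.6469]  P^+=[0.4963 0.1050; 0.1050 0.5868]
step 2: x^-=[3.9173, 2.6469]  P^-=[0.8880 0.3043; 0.3043 0.8668]  H_jac=[-0.1184 0.1753]  S=[0.3964]  K=[-0.1307; 0.2923]  nu=[-1.1542]  x^+=[4.0682, 2.3095]  P^+=[0.8812 0.3194; 0.3194 0.8329]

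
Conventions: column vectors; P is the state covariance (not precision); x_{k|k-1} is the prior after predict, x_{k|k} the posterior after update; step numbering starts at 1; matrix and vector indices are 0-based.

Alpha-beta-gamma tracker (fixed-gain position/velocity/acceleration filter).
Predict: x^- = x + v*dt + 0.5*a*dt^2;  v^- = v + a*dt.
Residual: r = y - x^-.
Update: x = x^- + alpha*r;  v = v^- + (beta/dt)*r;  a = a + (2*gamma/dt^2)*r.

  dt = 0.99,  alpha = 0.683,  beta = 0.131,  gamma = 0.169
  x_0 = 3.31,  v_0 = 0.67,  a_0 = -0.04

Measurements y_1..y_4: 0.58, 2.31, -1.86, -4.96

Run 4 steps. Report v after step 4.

step 1: x_pred=3.9537  r=-3.3737  x^+=1.6495  v^+=0.1840  a^+=-1.2035
step 2: x_pred=1.2418  r=1.0682  x^+=1.9714  v^+=-0.8661  a^+=-0.8351
step 3: x_pred=0.7047  r=-2.5647  x^+=-1.0470  v^+=-2.0322  a^+=-1.7196
step 4: x_pred=-3.9016  r=-1.0584  x^+=-4.6245  v^+=-3.8747  a^+=-2.0846

v_post = -3.8747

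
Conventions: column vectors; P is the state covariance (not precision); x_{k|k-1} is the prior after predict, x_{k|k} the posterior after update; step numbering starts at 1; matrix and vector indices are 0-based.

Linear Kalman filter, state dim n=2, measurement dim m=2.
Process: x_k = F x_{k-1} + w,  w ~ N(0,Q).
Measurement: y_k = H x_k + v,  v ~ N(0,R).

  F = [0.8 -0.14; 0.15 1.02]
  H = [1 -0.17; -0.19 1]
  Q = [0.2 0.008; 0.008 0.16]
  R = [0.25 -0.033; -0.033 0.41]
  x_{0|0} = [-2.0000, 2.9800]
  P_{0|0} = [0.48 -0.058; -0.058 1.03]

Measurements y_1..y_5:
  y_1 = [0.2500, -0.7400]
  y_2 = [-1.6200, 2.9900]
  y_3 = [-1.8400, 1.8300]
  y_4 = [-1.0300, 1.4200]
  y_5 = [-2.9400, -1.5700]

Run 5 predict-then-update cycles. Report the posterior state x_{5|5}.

x_post = [-2.0486, -0.2987]

step 1: x^-=[-2.0172, 2.7396]  P^-=[0.5404 -0.1276; -0.1276 1.2247]  S=[0.8692 -0.4756; -0.4756 1.7027]  K=[0.6760 0.0536; 0.0177 0.7385]  nu=[2.7329, -3.8629]  x^+=[-0.3767, -0.0645]  P^+=[0.1728 0.0325; 0.0325 0.3084]
step 2: x^-=[-0.2923, -0.1223]  P^-=[0.3093 0.0105; 0.0105 0.4946]  S=[0.5700 -0.1650; -0.1650 0.9118]  K=[0.5532 0.0472; 0.0288 0.5455]  nu=[-1.3485, 3.0568]  x^+=[-0.8940, 1.5063]  P^+=[0.1415 0.0280; 0.0280 0.2280]
step 3: x^-=[-0.9261, 1.4023]  P^-=[0.2888 0.0147; 0.0147 0.4090]  S=[0.5456 -0.1423; -0.1423 0.8238]  K=[0.5361 0.0438; 0.0293 0.4981]  nu=[-0.6755, 0.2517]  x^+=[-1.2772, 1.5079]  P^+=[0.1370 0.0263; 0.0263 0.2083]
step 4: x^-=[-1.2329, 1.3465]  P^-=[0.2859 0.0156; 0.0156 0.3878]  S=[0.5418 -0.1371; -0.1371 0.8022]  K=[0.5337 0.0430; 0.0298 0.4848]  nu=[0.4318, -0.1607]  x^+=[-1.0094, 1.2814]  P^+=[0.1364 0.0259; 0.0259 0.2027]
step 5: x^-=[-0.9869, 1.1557]  P^-=[0.2855 0.0160; 0.0160 0.3819]  S=[0.5411 -0.1356; -0.1356 0.7961]  K=[0.5333 0.0429; 0.0302 0.4810]  nu=[-1.7566, -2.9132]  x^+=[-2.0486, -0.2987]  P^+=[0.1363 0.0259; 0.0259 0.2011]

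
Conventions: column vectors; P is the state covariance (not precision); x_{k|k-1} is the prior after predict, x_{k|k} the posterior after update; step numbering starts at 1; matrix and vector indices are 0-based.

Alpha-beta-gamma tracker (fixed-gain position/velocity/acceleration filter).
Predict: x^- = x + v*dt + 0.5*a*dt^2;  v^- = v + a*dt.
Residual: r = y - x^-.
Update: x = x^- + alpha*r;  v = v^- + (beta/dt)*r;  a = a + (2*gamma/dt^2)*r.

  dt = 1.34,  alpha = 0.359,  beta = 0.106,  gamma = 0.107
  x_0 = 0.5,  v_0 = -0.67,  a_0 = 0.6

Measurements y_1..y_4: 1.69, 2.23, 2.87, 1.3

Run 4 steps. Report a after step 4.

a_post = -0.1041

step 1: x_pred=0.1409  r=1.5491  x^+=0.6970  v^+=0.2565  a^+=0.7846
step 2: x_pred=1.7452  r=0.4848  x^+=1.9193  v^+=1.3463  a^+=0.8424
step 3: x_pred=4.4796  r=-1.6096  x^+=3.9017  v^+=2.3478  a^+=0.6506
step 4: x_pred=7.6319  r=-6.3319  x^+=5.3587  v^+=2.7187  a^+=-0.1041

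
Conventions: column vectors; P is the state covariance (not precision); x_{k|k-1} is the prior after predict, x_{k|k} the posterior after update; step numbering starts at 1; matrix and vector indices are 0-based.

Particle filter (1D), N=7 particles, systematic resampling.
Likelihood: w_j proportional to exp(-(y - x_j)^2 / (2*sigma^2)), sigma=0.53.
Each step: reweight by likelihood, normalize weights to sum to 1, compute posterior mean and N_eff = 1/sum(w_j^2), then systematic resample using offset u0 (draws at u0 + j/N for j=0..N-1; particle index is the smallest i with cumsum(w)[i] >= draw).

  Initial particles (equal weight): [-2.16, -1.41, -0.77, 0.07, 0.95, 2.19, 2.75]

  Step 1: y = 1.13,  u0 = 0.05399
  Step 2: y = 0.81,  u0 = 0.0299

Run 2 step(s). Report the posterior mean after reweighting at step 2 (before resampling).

post_mean = 0.8946

step 1: w=[0.0000, 0.0000, 0.0013, 0.1104, 0.7702, 0.1104, 0.0076]  mean=1.0012  Neff=1.6191  idx=[3, 4, 4, 4, 4, 4, 5]
step 2: w=[0.0720, 0.1843, 0.1843, 0.1843, 0.1843, 0.1843, 0.0064]  mean=0.8946  Neff=5.7117  idx=[0, 1, 2, 3, 3, 4, 5]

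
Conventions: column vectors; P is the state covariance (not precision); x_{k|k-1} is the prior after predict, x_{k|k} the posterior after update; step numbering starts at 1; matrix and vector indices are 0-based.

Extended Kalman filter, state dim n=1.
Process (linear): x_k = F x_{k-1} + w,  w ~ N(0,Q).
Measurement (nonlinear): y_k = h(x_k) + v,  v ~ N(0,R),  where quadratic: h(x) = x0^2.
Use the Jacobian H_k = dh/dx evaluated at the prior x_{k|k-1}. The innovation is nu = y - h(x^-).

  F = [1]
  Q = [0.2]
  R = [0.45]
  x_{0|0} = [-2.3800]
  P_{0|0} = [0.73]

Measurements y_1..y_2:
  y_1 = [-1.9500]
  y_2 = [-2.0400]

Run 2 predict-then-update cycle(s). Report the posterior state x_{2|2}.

step 1: x^-=[-2.3800]  P^-=[0.9300]  H_jac=[-4.7600]  S=[21.5216]  K=[-0.2057]  nu=[-7.6144]  x^+=[-0.8138]  P^+=[0.0194]
step 2: x^-=[-0.8138]  P^-=[0.2194]  H_jac=[-1.6276]  S=[1.0313]  K=[-0.3463]  nu=[-2.7022]  x^+=[0.1221]  P^+=[0.0958]

x_post = [0.1221]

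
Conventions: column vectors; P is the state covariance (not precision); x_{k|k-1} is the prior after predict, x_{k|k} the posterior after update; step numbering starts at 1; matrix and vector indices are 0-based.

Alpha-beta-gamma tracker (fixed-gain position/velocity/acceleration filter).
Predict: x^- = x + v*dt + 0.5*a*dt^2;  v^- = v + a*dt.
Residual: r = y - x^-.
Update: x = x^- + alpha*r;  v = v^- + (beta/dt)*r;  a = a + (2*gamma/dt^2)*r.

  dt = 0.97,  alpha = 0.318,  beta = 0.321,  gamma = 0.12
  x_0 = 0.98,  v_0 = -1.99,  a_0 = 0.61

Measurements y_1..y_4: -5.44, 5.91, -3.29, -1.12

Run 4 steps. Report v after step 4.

v_post = 2.3634

step 1: x_pred=-0.6633  r=-4.7767  x^+=-2.1823  v^+=-2.9790  a^+=-0.6084
step 2: x_pred=-5.3582  r=11.2682  x^+=-1.7749  v^+=0.1598  a^+=2.2658
step 3: x_pred=-0.5540  r=-2.7360  x^+=-1.4240  v^+=1.4522  a^+=1.5679
step 4: x_pred=0.7222  r=-1.8422  x^+=0.1364  v^+=2.3634  a^+=1.0980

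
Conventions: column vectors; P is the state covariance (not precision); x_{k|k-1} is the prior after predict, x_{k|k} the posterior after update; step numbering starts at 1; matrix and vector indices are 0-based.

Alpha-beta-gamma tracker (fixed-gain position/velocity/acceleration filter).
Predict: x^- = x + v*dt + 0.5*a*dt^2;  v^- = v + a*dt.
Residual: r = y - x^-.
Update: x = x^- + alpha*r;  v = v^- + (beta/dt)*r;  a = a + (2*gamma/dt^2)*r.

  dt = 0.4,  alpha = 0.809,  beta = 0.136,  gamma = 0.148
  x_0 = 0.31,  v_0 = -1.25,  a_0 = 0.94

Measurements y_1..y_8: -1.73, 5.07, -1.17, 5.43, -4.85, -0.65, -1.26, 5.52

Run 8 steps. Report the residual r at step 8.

resid = 9.7069

step 1: x_pred=-0.1148  r=-1.6152  x^+=-1.4215  v^+=-1.4232  a^+=-2.0481
step 2: x_pred=-2.1546  r=7.2246  x^+=3.6901  v^+=0.2140  a^+=11.3174
step 3: x_pred=4.6811  r=-5.8511  x^+=-0.0524  v^+=2.7516  a^+=0.4929
step 4: x_pred=1.0876  r=4.3424  x^+=4.6006  v^+=4.4251  a^+=8.5263
step 5: x_pred=7.0528  r=-11.9028  x^+=-2.5766  v^+=3.7887  a^+=-13.4938
step 6: x_pred=-2.1406  r=1.4906  x^+=-0.9347  v^+=-1.1020  a^+=-10.7362
step 7: x_pred=-2.2344  r=0.9744  x^+=-1.4461  v^+=-5.0652  a^+=-8.9336
step 8: x_pred=-4.1869  r=9.7069  x^+=3.6660  v^+=-5.3383  a^+=9.0241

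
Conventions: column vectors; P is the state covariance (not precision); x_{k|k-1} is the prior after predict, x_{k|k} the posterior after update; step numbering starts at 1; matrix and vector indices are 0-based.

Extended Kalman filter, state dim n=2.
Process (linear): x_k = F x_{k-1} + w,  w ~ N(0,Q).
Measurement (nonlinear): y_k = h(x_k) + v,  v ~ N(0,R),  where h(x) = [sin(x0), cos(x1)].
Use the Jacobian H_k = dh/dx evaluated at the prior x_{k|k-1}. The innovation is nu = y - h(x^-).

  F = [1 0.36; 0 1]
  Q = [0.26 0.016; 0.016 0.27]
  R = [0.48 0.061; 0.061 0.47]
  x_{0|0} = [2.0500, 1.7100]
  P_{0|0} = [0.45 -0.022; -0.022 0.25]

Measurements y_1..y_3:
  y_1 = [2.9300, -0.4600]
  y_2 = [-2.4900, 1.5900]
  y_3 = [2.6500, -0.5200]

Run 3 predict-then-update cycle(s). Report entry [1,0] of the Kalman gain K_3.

K[1,0] = -0.0642

step 1: x^-=[2.6656, 1.7100]  P^-=[0.7266 0.0840; 0.0840 0.5200]  H_jac=[-0.8888 0.0000; 0.0000 -0.9903]  S=[1.0540 0.1349; 0.1349 0.9800]  K=[-0.6126 -0.0005; -0.0036 -0.5250]  nu=[2.4718, -0.3212]  x^+=[1.1515, 1.8697]  P^+=[0.3309 0.0380; 0.0380 0.2494]
step 2: x^-=[1.8246, 1.8697]  P^-=[0.6505 0.1438; 0.1438 0.5194]  H_jac=[-0.2510 0.0000; 0.0000 -0.9557]  S=[0.5210 0.0955; 0.0955 0.9443]  K=[-0.2922 -0.1159; 0.0276 -0.5284]  nu=[-3.4580, 1.8845]  x^+=[2.6166, 0.7786]  P^+=[0.5869 0.0757; 0.0757 0.2581]
step 3: x^-=[2.8969, 0.7786]  P^-=[0.9348 0.1846; 0.1846 0.5281]  H_jac=[-0.9702 0.0000; 0.0000 -0.7023]  S=[1.3599 0.1868; 0.1868 0.7305]  K=[-0.6659 -0.0072; -0.0642 -0.4913]  nu=[2.4077, -1.2319]  x^+=[1.3024, 1.2293]  P^+=[0.3299 0.0627; 0.0627 0.3344]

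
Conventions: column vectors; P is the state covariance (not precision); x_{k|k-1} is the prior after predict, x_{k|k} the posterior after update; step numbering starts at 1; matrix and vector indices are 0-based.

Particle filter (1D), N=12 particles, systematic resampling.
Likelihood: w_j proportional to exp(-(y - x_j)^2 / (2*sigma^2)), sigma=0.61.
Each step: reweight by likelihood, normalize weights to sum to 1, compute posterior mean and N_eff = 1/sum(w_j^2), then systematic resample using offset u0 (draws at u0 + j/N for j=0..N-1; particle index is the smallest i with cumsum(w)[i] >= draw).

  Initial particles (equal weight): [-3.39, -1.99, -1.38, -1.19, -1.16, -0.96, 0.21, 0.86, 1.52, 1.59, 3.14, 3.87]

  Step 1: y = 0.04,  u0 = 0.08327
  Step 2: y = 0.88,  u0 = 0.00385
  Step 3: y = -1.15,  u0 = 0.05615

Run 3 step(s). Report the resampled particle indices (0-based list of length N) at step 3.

step 1: w=[0.0000, 0.0019, 0.0322, 0.0634, 0.0699, 0.1263, 0.4656, 0.1961, 0.0255, 0.0192, 0.0000, 0.0000]  mean=0.0097  Neff=3.5448  idx=[3, 4, 5, 6, 6, 6, 6, 6, 6, 7, 7, 9]
step 2: w=[0.0005, 0.0006, 0.0018, 0.0942, 0.0942, 0.0942, 0.0942, 0.0942, 0.0942, 0.1721, 0.1721, 0.0875]  mean=0.5507  Neff=8.3220  idx=[3, 3, 4, 5, 6, 7, 8, 9, 9, 10, 10, 11]
step 3: w=[0.1387, 0.1387, 0.1387, 0.1387, 0.1387, 0.1387, 0.1387, 0.0073, 0.0073, 0.0073, 0.0073, 0.0001]  mean=0.2291  Neff=7.4171  idx=[0, 1, 1, 2, 2, 3, 4, 4, 5, 5, 6, 7]

resampled_idx = [0, 1, 1, 2, 2, 3, 4, 4, 5, 5, 6, 7]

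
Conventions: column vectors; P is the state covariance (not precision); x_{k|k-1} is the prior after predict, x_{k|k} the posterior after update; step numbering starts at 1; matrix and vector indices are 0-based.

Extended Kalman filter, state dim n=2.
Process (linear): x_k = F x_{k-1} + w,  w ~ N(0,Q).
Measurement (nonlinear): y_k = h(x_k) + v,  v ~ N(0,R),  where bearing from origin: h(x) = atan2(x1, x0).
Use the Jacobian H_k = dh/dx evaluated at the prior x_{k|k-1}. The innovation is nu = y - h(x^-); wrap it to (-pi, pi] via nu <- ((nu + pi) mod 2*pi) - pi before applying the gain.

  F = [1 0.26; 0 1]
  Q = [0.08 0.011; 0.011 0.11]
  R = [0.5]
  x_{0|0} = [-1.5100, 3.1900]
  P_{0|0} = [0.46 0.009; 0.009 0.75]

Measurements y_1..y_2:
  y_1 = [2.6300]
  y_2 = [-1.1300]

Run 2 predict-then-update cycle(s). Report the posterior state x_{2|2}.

step 1: x^-=[-0.6806, 3.1900]  P^-=[0.5954 0.2150; 0.2150 0.8600]  H_jac=[-0.2998 -0.0640]  S=[0.5653]  K=[-0.3401; -0.2114]  nu=[0.8490]  x^+=[-0.9694, 3.0106]  P^+=[0.5300 0.1744; 0.1744 0.8347]
step 2: x^-=[-0.1866, 3.0106]  P^-=[0.7571 0.4024; 0.4024 0.9447]  H_jac=[-0.3309 -0.0205]  S=[0.5888]  K=[-0.4395; -0.2591]  nu=[-2.7627]  x^+=[1.0276, 3.7263]  P^+=[0.6434 0.3354; 0.3354 0.9052]

x_post = [1.0276, 3.7263]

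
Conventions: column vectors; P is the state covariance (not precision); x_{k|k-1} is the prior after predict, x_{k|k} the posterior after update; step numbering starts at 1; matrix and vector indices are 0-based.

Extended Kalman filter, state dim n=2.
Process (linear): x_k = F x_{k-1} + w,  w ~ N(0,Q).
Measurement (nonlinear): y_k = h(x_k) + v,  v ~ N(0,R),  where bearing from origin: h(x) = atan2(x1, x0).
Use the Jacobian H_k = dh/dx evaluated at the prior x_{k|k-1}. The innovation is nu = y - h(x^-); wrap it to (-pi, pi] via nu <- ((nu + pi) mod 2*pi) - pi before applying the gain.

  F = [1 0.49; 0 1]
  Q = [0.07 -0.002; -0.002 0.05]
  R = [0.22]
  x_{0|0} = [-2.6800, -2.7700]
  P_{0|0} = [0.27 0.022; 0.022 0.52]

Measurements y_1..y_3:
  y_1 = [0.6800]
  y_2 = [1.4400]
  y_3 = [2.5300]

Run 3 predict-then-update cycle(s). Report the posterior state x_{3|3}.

x_post = [-5.2041, -1.0337]

step 1: x^-=[-4.0373, -2.7700]  P^-=[0.4864 0.2748; 0.2748 0.5700]  H_jac=[0.1155 -0.1684]  S=[0.2320]  K=[0.0428; -0.2769]  nu=[-3.0629]  x^+=[-4.1683, -1.9217]  P^+=[0.4860 0.2775; 0.2775 0.5522]
step 2: x^-=[-5.1100, -1.9217]  P^-=[0.9606 0.5461; 0.5461 0.6022]  H_jac=[0.0645 -0.1714]  S=[0.2296]  K=[-0.1380; -0.2963]  nu=[-2.0613]  x^+=[-4.8254, -1.3110]  P^+=[0.9562 0.5367; 0.5367 0.5821]
step 3: x^-=[-5.4678, -1.3110]  P^-=[1.6919 0.8199; 0.8199 0.6321]  H_jac=[0.0415 -0.1729]  S=[0.2301]  K=[-0.3114; -0.3274]  nu=[-0.8469]  x^+=[-5.2041, -1.0337]  P^+=[1.6696 0.7965; 0.7965 0.6074]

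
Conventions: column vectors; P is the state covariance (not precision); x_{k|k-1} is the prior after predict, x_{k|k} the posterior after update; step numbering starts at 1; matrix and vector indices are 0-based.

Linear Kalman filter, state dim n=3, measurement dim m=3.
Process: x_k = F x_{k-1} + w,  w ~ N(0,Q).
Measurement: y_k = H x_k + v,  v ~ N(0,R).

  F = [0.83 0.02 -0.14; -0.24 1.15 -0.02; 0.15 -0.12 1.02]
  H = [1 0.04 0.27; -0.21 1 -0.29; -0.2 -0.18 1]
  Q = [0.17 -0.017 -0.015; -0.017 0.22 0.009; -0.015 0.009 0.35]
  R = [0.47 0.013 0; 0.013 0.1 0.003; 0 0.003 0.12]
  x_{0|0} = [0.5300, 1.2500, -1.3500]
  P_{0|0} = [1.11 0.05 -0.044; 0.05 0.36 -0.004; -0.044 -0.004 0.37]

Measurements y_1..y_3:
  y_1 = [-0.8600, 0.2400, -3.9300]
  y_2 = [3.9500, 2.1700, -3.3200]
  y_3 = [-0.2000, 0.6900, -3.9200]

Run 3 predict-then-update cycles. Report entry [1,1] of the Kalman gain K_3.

step 1: x^-=[0.6539, 1.3373, -1.4475]  P^-=[0.9540 -0.1814 0.0282; -0.1814 0.7323 -0.0719; 0.0282 -0.0719 0.7508]  S=[1.4790 -0.4251 0.0680; -0.4251 1.0589 -0.3570; 0.0680 -0.3570 0.9343]  K=[0.5944 -0.2194 -0.2662; 0.1193 0.8401 0.1331; 0.1308 0.0503 0.8211]  nu=[-1.1766, -1.3798, -2.1110]  x^+=[0.8192, -0.2431, -3.4042]  P^+=[0.2666 0.0496 0.0296; 0.0496 0.1104 0.0483; 0.0296 0.0483 0.1133]
step 2: x^-=[1.1516, -0.4081, -3.3203]  P^-=[0.3504 -0.0275 0.0232; -0.0275 0.3521 0.0412; 0.0232 0.0412 0.4709]  S=[0.8665 -0.1080 0.0813; -0.1080 0.4976 -0.1379; 0.0813 -0.1379 0.5902]  K=[0.4042 -0.1753 -0.1677; 0.0781 0.7498 0.1362; 0.1075 0.0356 0.7709]  nu=[3.7112, 1.8571, 0.1571]  x^+=[2.2997, 1.2956, -2.7339]  P^+=[0.1807 0.0313 0.0211; 0.0313 0.0952 0.0420; 0.0211 0.0420 0.1044]
step 3: x^-=[2.3174, 0.9926, -2.5991]  P^-=[0.2925 -0.0272 0.0084; -0.0272 0.3373 0.0376; 0.0084 0.0376 0.4591]  S=[0.7996 -0.0910 0.0757; -0.0910 0.4794 -0.1358; 0.0757 -0.1358 0.5829]  K=[0.3637 -0.1673 -0.1639; 0.0675 0.7435 0.1342; 0.0984 0.0335 0.7682]  nu=[-1.8554, -0.5697, -0.6787]  x^+=[1.8492, 0.3527, -3.3221]  P^+=[0.1630 0.0267 0.0173; 0.0267 0.0930 0.0404; 0.0173 0.0404 0.1030]

K[1,1] = 0.7435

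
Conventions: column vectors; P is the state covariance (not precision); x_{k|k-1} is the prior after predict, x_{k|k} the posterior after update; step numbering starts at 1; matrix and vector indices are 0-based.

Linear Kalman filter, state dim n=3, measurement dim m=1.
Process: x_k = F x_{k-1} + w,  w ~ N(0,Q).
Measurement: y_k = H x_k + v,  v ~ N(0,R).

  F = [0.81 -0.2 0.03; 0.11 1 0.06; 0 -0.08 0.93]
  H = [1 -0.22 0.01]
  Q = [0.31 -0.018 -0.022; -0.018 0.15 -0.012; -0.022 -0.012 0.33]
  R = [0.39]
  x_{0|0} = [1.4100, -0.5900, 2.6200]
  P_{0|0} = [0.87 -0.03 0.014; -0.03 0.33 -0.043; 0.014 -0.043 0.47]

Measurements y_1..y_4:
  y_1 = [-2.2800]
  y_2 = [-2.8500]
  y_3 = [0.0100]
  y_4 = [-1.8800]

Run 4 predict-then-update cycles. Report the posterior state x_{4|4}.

step 1: x^-=[1.3387, -0.2777, 2.4838]  P^-=[0.9053 -0.0293 0.0170; -0.0293 0.4806 -0.0503; 0.0170 -0.0503 0.7450]  S=[1.3321]  K=[0.6846; -0.1018; 0.0266]  nu=[-3.7046]  x^+=[-1.1974, 0.0993, 2.3851]  P^+=[0.2810 0.0635 -0.0073; 0.0635 0.4668 -0.0466; -0.0073 -0.0466 0.7441]
step 2: x^-=[-0.9182, 0.1107, 2.2102]  P^-=[0.4934 -0.0362 0.0054; -0.0362 0.6312 -0.0523; 0.0054 -0.0523 0.9835]  S=[0.9303]  K=[0.5390; -0.1887; 0.0287]  nu=[-1.9295]  x^+=[-1.9582, 0.4749, 2.1547]  P^+=[0.2231 0.0584 -0.0090; 0.0584 0.5981 -0.0472; -0.0090 -0.0472 0.9827]
step 3: x^-=[-1.6164, 0.3887, 1.9659]  P^-=[0.4624 -0.0712 0.0133; -0.0712 0.7614 -0.0502; 0.0133 -0.0502 1.1908]  S=[0.9212]  K=[0.5191; -0.2597; 0.0394]  nu=[1.6923]  x^+=[-0.7379, -0.0507, 2.0325]  P^+=[0.2142 0.0530 -0.0055; 0.0530 0.6992 -0.0407; -0.0055 -0.0407 1.1894]
step 4: x^-=[-0.5266, -0.0100, 1.8943]  P^-=[0.4626 -0.0959 0.0225; -0.0959 0.8628 -0.0403; 0.0225 -0.0403 1.3692]  S=[0.9373]  K=[0.5163; -0.3053; 0.0480]  nu=[-1.3745]  x^+=[-1.2363, 0.4096, 1.8283]  P^+=[0.2128 0.0518 -0.0008; 0.0518 0.7755 -0.0266; -0.0008 -0.0266 1.3671]

x_post = [-1.2363, 0.4096, 1.8283]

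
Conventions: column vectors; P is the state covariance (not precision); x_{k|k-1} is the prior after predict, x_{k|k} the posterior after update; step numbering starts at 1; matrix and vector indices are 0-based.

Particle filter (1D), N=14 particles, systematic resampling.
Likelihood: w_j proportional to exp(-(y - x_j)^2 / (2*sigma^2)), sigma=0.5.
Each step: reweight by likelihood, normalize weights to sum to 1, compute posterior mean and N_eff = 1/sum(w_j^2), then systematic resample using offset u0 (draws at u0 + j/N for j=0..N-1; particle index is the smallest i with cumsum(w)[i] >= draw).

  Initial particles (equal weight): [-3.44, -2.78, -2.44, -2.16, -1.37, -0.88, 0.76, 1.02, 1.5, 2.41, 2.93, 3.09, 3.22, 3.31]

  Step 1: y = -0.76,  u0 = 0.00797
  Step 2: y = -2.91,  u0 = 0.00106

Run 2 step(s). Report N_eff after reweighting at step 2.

step 1: w=[0.0000, 0.0002, 0.0024, 0.0134, 0.3206, 0.6556, 0.0066, 0.0012, 0.0000, 0.0000, 0.0000, 0.0000, 0.0000, 0.0000]  mean=-1.0451  Neff=1.8769  idx=[3, 4, 4, 4, 4, 5, 5, 5, 5, 5, 5, 5, 5, 5]
step 2: w=[0.8972, 0.0241, 0.0241, 0.0241, 0.0241, 0.0007, 0.0007, 0.0007, 0.0007, 0.0007, 0.0007, 0.0007, 0.0007, 0.0007]  mean=-2.0755  Neff=1.2388  idx=[0, 0, 0, 0, 0, 0, 0, 0, 0, 0, 0, 0, 0, 2]

N_eff = 1.2388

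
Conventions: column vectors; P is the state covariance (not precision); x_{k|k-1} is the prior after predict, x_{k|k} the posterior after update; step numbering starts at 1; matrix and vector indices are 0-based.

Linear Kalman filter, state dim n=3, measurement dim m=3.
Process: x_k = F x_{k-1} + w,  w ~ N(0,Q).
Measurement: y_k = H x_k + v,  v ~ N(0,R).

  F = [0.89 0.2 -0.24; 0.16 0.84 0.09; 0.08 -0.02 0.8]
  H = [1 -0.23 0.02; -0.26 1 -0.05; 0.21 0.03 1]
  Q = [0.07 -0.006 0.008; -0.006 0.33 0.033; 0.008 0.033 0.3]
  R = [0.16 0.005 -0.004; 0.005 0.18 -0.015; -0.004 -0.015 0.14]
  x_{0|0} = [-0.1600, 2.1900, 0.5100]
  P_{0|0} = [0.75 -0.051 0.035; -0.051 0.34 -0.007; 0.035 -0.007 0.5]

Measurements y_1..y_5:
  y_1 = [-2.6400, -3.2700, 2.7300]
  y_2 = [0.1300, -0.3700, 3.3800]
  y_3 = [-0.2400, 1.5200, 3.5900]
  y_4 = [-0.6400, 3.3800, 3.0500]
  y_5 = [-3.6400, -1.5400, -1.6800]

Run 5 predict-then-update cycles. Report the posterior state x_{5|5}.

x_post = [-2.5341, -0.9430, -0.2470]

step 1: x^-=[0.1732, 1.8599, 0.3514]  P^-=[0.6740 0.1101 -0.0128; 0.1101 0.5794 0.0697; -0.0128 0.0697 0.6298]  S=[0.8131 -0.1846 0.1153; -0.1846 0.7420 0.0294; 0.1153 0.0294 0.8003]  K=[0.8174 0.1147 0.0430; 0.1347 0.7675 0.0901; -0.1365 -0.0099 0.8063]  nu=[-2.3925, -5.0673, 2.2864]  x^+=[-2.2650, -2.1455, 2.5720]  P^+=[0.1457 0.0604 -0.0314; 0.0604 0.1523 -0.0167; -0.0314 -0.0167 0.1207]
step 2: x^-=[-3.0623, -1.9332, 1.9193]  P^-=[0.2350 0.0866 -0.0300; 0.0866 0.4550 0.0294; -0.0300 0.0294 0.3745]  S=[0.3779 -0.0668 0.0112; -0.0668 0.6031 0.0221; 0.0112 0.0221 0.5156]  K=[0.5860 0.1087 0.0251; 0.0784 0.7202 0.0862; -0.1000 -0.0067 0.7184]  nu=[2.7092, 0.8630, 2.1617]  x^+=[-1.3266, -0.9127, 3.1956]  P^+=[0.1058 0.0484 -0.0241; 0.0484 0.1407 -0.0134; -0.0241 -0.0134 0.1066]
step 3: x^-=[-2.1302, -0.6913, 2.4686]  P^-=[0.1944 0.0696 -0.0245; 0.0696 0.4431 0.0305; -0.0245 0.0305 0.3661]  S=[0.3447 -0.0717 0.0082; -0.0717 0.5973 0.0205; 0.0082 0.0205 0.5075]  K=[0.5359 0.0975 0.0237; 0.0543 0.7126 0.0854; -0.0881 -0.0041 0.7147]  nu=[1.6818, 1.7809, 1.5895]  x^+=[-1.0177, 0.8049, 3.4492]  P^+=[0.0967 0.0439 -0.0219; 0.0439 0.1381 -0.0123; -0.0219 -0.0123 0.1054]
step 4: x^-=[-1.5726, 0.8237, 2.6618]  P^-=[0.1843 0.0643 -0.0232; 0.0643 0.4401 0.0311; -0.0232 0.0311 0.3656]  S=[0.3370 -0.0741 0.0074; -0.0741 0.5963 0.0202; 0.0074 0.0202 0.5071]  K=[0.5218 0.0934 0.0231; 0.0466 0.7103 0.0850; -0.0847 -0.0031 0.7146]  nu=[1.0688, 2.2805, 0.6937]  x^+=[-0.7857, 2.5523, 3.0600]  P^+=[0.0941 0.0425 -0.0213; 0.0425 0.1373 -0.0120; -0.0213 -0.0120 0.1053]
step 5: x^-=[-0.9232, 2.2936, 2.3341]  P^-=[0.1814 0.0626 -0.0229; 0.0626 0.4391 0.0313; -0.0229 0.0313 0.3655]  S=[0.3348 -0.0749 0.0071; -0.0749 0.5960 0.0201; 0.0071 0.0201 0.5070]  K=[0.5177 0.0921 0.0229; 0.0442 0.7095 0.0849; -0.0837 -0.0028 0.7147]  nu=[-2.2359, -3.9569, -3.8890]  x^+=[-2.5341, -0.9430, -0.2470]  P^+=[0.0933 0.0420 -0.0211; 0.0420 0.1370 -0.0119; -0.0211 -0.0119 0.1052]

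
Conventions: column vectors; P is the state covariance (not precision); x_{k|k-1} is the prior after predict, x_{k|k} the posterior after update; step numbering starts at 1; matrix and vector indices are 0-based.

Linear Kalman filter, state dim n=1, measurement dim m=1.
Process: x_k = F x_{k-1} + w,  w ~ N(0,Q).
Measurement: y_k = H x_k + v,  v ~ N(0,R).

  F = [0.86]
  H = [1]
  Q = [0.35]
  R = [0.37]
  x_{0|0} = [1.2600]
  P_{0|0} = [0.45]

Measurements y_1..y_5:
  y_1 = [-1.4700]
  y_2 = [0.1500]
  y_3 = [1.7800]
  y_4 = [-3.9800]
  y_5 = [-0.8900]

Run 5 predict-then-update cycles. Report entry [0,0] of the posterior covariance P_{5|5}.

P_post[0,0] = 0.2142

step 1: x^-=[1.0836]  P^-=[0.6828]  S=[1.0528]  K=[0.6486]  nu=[-2.5536]  x^+=[-0.5726]  P^+=[0.2400]
step 2: x^-=[-0.4924]  P^-=[0.5275]  S=[0.8975]  K=[0.5877]  nu=[0.6424]  x^+=[-0.1148]  P^+=[0.2175]
step 3: x^-=[-0.0988]  P^-=[0.5108]  S=[0.8808]  K=[0.5799]  nu=[1.8788]  x^+=[0.9908]  P^+=[0.2146]
step 4: x^-=[0.8521]  P^-=[0.5087]  S=[0.8787]  K=[0.5789]  nu=[-4.8321]  x^+=[-1.9453]  P^+=[0.2142]
step 5: x^-=[-1.6730]  P^-=[0.5084]  S=[0.8784]  K=[0.5788]  nu=[0.7830]  x^+=[-1.2198]  P^+=[0.2142]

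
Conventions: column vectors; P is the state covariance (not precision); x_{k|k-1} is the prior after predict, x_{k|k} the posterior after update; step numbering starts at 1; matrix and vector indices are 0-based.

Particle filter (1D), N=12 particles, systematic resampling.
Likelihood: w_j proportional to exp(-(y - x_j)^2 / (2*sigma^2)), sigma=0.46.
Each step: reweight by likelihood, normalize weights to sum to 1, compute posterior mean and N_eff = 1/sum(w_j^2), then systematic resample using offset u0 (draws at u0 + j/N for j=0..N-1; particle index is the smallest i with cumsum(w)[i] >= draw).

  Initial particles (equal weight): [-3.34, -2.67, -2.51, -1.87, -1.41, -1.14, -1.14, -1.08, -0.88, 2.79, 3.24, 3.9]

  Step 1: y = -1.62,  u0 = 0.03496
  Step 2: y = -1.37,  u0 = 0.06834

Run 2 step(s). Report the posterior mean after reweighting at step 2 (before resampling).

step 1: w=[0.0002, 0.0188, 0.0392, 0.2196, 0.2293, 0.1477, 0.1477, 0.1278, 0.0698, 0.0000, 0.0000, 0.0000]  mean=-1.4193  Neff=5.9702  idx=[2, 3, 3, 4, 4, 4, 5, 5, 6, 6, 7, 8]
step 2: w=[0.0051, 0.0611, 0.0611, 0.1100, 0.1100, 0.1100, 0.0974, 0.0974, 0.0974, 0.0974, 0.0905, 0.0626]  mean=-1.3036  Neff=10.6568  idx=[2, 3, 3, 4, 5, 6, 7, 7, 8, 9, 10, 11]

post_mean = -1.3036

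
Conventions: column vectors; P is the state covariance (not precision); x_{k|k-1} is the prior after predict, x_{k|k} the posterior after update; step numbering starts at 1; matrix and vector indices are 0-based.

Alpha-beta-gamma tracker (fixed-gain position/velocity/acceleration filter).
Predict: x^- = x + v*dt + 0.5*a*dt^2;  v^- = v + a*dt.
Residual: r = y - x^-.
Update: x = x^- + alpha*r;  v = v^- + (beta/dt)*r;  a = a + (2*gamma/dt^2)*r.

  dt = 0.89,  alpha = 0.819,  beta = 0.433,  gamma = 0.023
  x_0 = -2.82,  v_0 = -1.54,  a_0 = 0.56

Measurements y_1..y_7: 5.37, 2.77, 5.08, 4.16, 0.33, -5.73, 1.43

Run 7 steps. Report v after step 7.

v_post = 0.6251

step 1: x_pred=-3.9688  r=9.3388  x^+=3.6797  v^+=3.5019  a^+=1.1023
step 2: x_pred=7.2329  r=-4.4629  x^+=3.5778  v^+=2.3117  a^+=0.8432
step 3: x_pred=5.9691  r=-0.8891  x^+=5.2409  v^+=2.6295  a^+=0.7915
step 4: x_pred=7.8947  r=-3.7347  x^+=4.8360  v^+=1.5170  a^+=0.5746
step 5: x_pred=6.4137  r=-6.0837  x^+=1.4311  v^+=-0.9314  a^+=0.2213
step 6: x_pred=0.6899  r=-6.4199  x^+=-4.5680  v^+=-3.8578  a^+=-0.1515
step 7: x_pred=-8.0614  r=9.4914  x^+=-0.2879  v^+=0.6251  a^+=0.3997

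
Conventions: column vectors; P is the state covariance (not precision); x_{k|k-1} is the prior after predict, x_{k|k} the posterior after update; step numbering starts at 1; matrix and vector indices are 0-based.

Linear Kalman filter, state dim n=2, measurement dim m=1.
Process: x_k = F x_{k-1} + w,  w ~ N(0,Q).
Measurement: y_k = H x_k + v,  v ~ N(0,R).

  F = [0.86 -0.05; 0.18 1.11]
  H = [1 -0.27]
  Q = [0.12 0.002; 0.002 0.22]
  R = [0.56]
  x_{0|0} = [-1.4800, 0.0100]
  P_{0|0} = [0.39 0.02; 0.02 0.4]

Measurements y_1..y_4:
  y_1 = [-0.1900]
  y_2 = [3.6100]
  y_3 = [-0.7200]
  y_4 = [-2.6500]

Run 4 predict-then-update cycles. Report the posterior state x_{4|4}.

step 1: x^-=[-1.2733, -0.2553]  P^-=[0.4077 0.0591; 0.0591 0.7335]  S=[0.9893]  K=[0.3960; -0.1405]  nu=[1.0144]  x^+=[-0.8716, -0.3978]  P^+=[0.2526 0.1141; 0.1141 0.7140]
step 2: x^-=[-0.7297, -0.5984]  P^-=[0.2988 0.1094; 0.1094 1.1534]  S=[0.8838]  K=[0.3046; -0.2286]  nu=[4.1781]  x^+=[0.5432, -1.5536]  P^+=[0.2168 0.1709; 0.1709 1.1072]
step 3: x^-=[0.5448, -1.6267]  P^-=[0.2684 0.1357; 0.1357 1.6596]  S=[0.8761]  K=[0.2645; -0.3565]  nu=[-1.7040]  x^+=[0.0941, -1.0192]  P^+=[0.2071 0.2184; 0.2184 1.5482]
step 4: x^-=[0.1319, -1.1144]  P^-=[0.2583 0.1546; 0.1546 2.2215]  S=[0.8967]  K=[0.2414; -0.4965]  nu=[-3.0827]  x^+=[-0.6125, 0.4162]  P^+=[0.2060 0.2621; 0.2621 2.0005]

x_post = [-0.6125, 0.4162]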